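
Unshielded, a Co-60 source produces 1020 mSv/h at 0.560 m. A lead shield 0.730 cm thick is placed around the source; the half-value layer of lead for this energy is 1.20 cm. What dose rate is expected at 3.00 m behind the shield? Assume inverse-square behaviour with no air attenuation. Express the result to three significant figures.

23.3 mSv/h

Distance alone: (0.560/3.00)² = 0.03484, so 1020 × 0.03484 = 35.54 mSv/h.
Shield: 0.730/1.20 = 0.6083 half-value layers → attenuation 2^(−0.6083) = 0.6560.
Combined: 35.54 × 0.6560 = 23.31 mSv/h.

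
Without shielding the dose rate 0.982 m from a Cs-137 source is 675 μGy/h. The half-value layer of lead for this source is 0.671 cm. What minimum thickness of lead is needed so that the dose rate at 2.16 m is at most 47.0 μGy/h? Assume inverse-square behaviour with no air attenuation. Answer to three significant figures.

1.05 cm

At 2.16 m, distance alone gives (0.982/2.16)² = 0.2067, so 675 × 0.2067 = 139.5 μGy/h.
Further attenuation needed: 139.5/47.0 = 2.968.
n = log₂(2.968) = 1.569 half-value layers.
Thickness = 1.569 × 0.671 cm = 1.053 cm.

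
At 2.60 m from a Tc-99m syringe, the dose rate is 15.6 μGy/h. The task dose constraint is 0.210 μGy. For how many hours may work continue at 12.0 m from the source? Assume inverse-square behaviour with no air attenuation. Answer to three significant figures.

0.287 h

By the inverse-square law, rate at 12.0 m:
15.6 × (2.60/12.0)² = 15.6 × 0.04694 = 0.7323 μGy/h.
Stay time = 0.210 μGy ÷ 0.7323 μGy/h = 0.2868 h.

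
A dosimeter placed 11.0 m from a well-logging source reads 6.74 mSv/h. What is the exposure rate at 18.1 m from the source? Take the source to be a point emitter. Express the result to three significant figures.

2.49 mSv/h

By the inverse-square law, scaling from 11.0 m to 18.1 m:
6.74 × (11.0/18.1)² = 6.74 × 0.3693 = 2.489 mSv/h.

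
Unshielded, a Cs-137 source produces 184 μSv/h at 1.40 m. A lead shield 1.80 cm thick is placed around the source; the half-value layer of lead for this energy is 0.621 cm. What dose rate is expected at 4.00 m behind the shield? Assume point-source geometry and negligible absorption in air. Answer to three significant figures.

3.02 μSv/h

Distance alone: (1.40/4.00)² = 0.1225, so 184 × 0.1225 = 22.54 μSv/h.
Shield: 1.80/0.621 = 2.899 half-value layers → attenuation 2^(−2.899) = 0.1341.
Combined: 22.54 × 0.1341 = 3.023 μSv/h.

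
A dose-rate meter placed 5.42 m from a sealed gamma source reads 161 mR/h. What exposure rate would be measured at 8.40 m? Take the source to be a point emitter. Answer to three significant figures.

67.0 mR/h

By the inverse-square law, scaling from 5.42 m to 8.40 m:
161 × (5.42/8.40)² = 161 × 0.4163 = 67.02 mR/h.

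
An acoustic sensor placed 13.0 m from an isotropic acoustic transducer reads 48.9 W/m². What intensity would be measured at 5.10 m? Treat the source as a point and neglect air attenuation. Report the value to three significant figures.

Intensity scales as (d₁/d₂)², so scaling from 13.0 m to 5.10 m:
(13.0/5.10)² = 6.498, so 48.9 × 6.498 = 317.8 W/m².

318 W/m²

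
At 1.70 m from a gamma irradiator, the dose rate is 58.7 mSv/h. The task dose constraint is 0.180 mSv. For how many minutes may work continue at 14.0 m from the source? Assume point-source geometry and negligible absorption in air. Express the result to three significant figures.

12.5 min

Intensity scales as (d₁/d₂)², so rate at 14.0 m:
58.7 × (1.70/14.0)² = 58.7 × 0.01474 = 0.8652 mSv/h.
Stay time = 0.180 mSv ÷ 0.8652 mSv/h = 0.2080 h = 12.48 min.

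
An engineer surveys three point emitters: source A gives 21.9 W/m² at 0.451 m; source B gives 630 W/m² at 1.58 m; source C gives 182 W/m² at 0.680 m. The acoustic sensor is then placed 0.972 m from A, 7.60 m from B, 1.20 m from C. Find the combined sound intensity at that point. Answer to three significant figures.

90.4 W/m²

Each source contributes Iᵢ·(dᵢ/rᵢ)²; contributions add.
A: 21.9 × (0.451/0.972)² = 4.715 W/m²
B: 630 × (1.58/7.60)² = 27.23 W/m²
C: 182 × (0.680/1.20)² = 58.44 W/m²
Total = 4.715 + 27.23 + 58.44 = 90.38 W/m².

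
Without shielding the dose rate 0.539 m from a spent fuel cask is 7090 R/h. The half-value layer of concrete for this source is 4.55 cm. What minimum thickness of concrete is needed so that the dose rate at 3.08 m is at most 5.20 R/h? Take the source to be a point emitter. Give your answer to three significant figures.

At 3.08 m, distance alone gives 7090 × (0.539/3.08)² = 7090 × 0.03063 = 217.2 R/h.
Further attenuation needed: 217.2/5.20 = 41.77.
n = log₂(41.77) = 5.384 half-value layers.
Thickness = 5.384 × 4.55 cm = 24.50 cm.

24.5 cm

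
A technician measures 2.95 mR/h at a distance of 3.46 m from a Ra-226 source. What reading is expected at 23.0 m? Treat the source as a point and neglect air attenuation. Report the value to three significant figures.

0.0668 mR/h

By the inverse-square law, the rate at 23.0 m is
2.95 × (3.46/23.0)² = 2.95 × 0.02263 = 0.06676 mR/h.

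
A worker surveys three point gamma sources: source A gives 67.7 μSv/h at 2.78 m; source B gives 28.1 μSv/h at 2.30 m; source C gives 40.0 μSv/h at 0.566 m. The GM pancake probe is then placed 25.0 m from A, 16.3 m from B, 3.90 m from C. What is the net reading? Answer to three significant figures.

By superposition, sum each source's inverse-square contribution:
A: 67.7 × (2.78/25.0)² = 0.8371 μSv/h
B: 28.1 × (2.30/16.3)² = 0.5595 μSv/h
C: 40.0 × (0.566/3.90)² = 0.8425 μSv/h
Total = 0.8371 + 0.5595 + 0.8425 = 2.239 μSv/h.

2.24 μSv/h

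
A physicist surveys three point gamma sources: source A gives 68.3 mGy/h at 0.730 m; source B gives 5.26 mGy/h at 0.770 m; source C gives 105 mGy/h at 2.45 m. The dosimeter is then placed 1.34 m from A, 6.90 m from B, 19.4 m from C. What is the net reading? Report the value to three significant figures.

Each source contributes Iᵢ·(dᵢ/rᵢ)²; contributions add.
A: 68.3 × (0.730/1.34)² = 20.27 mGy/h
B: 5.26 × (0.770/6.90)² = 0.06550 mGy/h
C: 105 × (2.45/19.4)² = 1.675 mGy/h
Total = 20.27 + 0.06550 + 1.675 = 22.01 mGy/h.

22.0 mGy/h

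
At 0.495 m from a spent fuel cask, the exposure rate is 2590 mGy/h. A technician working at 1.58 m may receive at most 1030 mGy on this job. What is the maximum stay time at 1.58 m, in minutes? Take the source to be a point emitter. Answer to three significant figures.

243 min

Since intensity falls as 1/r², rate at 1.58 m:
2590 × (0.495/1.58)² = 2590 × 0.09815 = 254.2 mGy/h.
Stay time = 1030 mGy ÷ 254.2 mGy/h = 4.052 h = 243.1 min.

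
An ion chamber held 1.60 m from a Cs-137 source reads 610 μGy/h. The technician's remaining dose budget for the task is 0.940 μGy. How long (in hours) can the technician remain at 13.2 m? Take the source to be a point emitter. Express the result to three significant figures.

By the inverse-square law, rate at 13.2 m:
(1.60/13.2)² = 0.01469, so 610 × 0.01469 = 8.961 μGy/h.
Stay time = 0.940 μGy ÷ 8.961 μGy/h = 0.1049 h.

0.105 h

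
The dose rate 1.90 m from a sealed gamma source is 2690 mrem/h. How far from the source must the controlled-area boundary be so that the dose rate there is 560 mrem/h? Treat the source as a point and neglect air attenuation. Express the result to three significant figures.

4.16 m

Since intensity falls as 1/r², d₂ = d₁·√(I₁/I₂).
I₁/I₂ = 2690/560 = 4.804, so d₂ = 1.90 × √4.804 = 4.164 m.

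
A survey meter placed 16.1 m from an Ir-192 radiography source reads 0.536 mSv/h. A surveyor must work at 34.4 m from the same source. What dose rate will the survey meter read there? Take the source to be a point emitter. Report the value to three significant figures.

Using I₁d₁² = I₂d₂², scaling from 16.1 m to 34.4 m:
0.536 × (16.1/34.4)² = 0.536 × 0.2190 = 0.1174 mSv/h.

0.117 mSv/h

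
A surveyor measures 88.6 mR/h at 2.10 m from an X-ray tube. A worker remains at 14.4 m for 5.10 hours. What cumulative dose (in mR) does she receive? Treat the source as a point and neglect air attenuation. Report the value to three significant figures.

9.61 mR

Intensity scales as (d₁/d₂)², so rate at 14.4 m:
(2.10/14.4)² = 0.02127, so 88.6 × 0.02127 = 1.885 mR/h.
Dose = rate × time = 1.885 mR/h × 5.100 h = 9.614 mR.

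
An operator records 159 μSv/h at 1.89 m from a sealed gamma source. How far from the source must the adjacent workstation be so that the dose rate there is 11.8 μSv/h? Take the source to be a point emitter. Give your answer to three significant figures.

6.94 m

Intensity scales as (d₁/d₂)², so d₂ = d₁·√(I₁/I₂).
I₁/I₂ = 159/11.8 = 13.47, so d₂ = 1.89 × √13.47 = 6.937 m.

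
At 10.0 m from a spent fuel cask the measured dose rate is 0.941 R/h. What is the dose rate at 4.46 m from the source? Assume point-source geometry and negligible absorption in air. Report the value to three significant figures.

By the inverse-square law, scaling from 10.0 m to 4.46 m:
(10.0/4.46)² = 5.027, so 0.941 × 5.027 = 4.730 R/h.

4.73 R/h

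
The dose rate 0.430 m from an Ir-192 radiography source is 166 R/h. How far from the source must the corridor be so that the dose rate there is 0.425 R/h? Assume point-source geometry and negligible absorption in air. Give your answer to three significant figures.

8.50 m

Using I₁d₁² = I₂d₂², d₂ = d₁·√(I₁/I₂).
I₁/I₂ = 166/0.425 = 390.6, so d₂ = 0.430 × √390.6 = 8.498 m.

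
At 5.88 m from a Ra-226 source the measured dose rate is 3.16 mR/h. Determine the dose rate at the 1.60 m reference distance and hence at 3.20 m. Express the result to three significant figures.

Applying the 1/r² law,
At 1.60 m: 3.16 × (5.88/1.60)² = 3.16 × 13.51 = 42.69 mR/h
At 3.20 m: (1.60/3.20)² = 0.2500, so 42.69 × 0.2500 = 10.67 mR/h.

42.7 mR/h; 10.7 mR/h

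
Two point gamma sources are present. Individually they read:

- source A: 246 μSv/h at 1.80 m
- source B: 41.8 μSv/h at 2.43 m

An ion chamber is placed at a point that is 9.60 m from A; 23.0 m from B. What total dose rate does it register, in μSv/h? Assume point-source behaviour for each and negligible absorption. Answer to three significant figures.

9.12 μSv/h

By superposition, sum each source's inverse-square contribution:
A: 246 × (1.80/9.60)² = 8.648 μSv/h
B: 41.8 × (2.43/23.0)² = 0.4666 μSv/h
Total = 8.648 + 0.4666 = 9.115 μSv/h.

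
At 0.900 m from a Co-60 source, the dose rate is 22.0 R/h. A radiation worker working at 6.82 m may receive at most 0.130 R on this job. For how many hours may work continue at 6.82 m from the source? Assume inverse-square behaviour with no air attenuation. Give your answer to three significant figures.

0.339 h

Intensity scales as (d₁/d₂)², so rate at 6.82 m:
(0.900/6.82)² = 0.01741, so 22.0 × 0.01741 = 0.3830 R/h.
Stay time = 0.130 R ÷ 0.3830 R/h = 0.3394 h.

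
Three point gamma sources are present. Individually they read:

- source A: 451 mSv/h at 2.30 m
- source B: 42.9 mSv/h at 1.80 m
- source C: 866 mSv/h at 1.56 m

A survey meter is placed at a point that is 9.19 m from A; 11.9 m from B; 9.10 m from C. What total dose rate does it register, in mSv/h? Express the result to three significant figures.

By superposition, sum each source's inverse-square contribution:
A: 451 × (2.30/9.19)² = 28.25 mSv/h
B: 42.9 × (1.80/11.9)² = 0.9815 mSv/h
C: 866 × (1.56/9.10)² = 25.45 mSv/h
Total = 28.25 + 0.9815 + 25.45 = 54.68 mSv/h.

54.7 mSv/h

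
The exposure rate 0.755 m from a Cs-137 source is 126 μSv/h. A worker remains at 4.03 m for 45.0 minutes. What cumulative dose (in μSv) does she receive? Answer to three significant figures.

Since intensity falls as 1/r², rate at 4.03 m:
(0.755/4.03)² = 0.03510, so 126 × 0.03510 = 4.423 μSv/h.
Dose = rate × time = 4.423 μSv/h × 0.7500 h = 3.317 μSv.

3.32 μSv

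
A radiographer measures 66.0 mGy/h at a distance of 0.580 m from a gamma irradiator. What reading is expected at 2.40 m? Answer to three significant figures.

3.85 mGy/h

By the inverse-square law, the rate at 2.40 m is
66.0 × (0.580/2.40)² = 66.0 × 0.05840 = 3.854 mGy/h.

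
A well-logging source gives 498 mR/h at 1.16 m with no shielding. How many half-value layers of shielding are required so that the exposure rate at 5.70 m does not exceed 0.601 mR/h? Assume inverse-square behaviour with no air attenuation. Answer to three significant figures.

5.10 half-value layers

At 5.70 m, distance alone gives 498 × (1.16/5.70)² = 498 × 0.04142 = 20.63 mR/h.
Further attenuation needed: 20.63/0.601 = 34.33.
n = log₂(34.33) = 5.101 half-value layers.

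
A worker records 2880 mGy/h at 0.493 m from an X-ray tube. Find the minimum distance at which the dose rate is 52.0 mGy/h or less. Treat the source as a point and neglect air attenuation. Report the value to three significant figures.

Applying the 1/r² law, d₂ = d₁·√(I₁/I₂).
I₁/I₂ = 2880/52.0 = 55.38, so d₂ = 0.493 × √55.38 = 3.669 m.

3.67 m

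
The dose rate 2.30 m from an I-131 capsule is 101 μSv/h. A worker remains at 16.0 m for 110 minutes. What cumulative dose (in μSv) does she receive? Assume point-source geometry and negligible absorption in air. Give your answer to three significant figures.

Intensity scales as (d₁/d₂)², so rate at 16.0 m:
101 × (2.30/16.0)² = 101 × 0.02066 = 2.087 μSv/h.
Dose = rate × time = 2.087 μSv/h × 1.833 h = 3.825 μSv.

3.83 μSv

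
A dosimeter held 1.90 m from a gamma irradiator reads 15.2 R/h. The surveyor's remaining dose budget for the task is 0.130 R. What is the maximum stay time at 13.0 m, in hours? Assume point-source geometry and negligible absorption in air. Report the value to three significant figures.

By the inverse-square law, rate at 13.0 m:
(1.90/13.0)² = 0.02136, so 15.2 × 0.02136 = 0.3247 R/h.
Stay time = 0.130 R ÷ 0.3247 R/h = 0.4004 h.

0.400 h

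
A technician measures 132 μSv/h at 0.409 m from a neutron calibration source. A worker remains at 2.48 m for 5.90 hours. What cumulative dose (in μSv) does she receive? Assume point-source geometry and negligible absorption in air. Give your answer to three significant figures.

By the inverse-square law, rate at 2.48 m:
(0.409/2.48)² = 0.02720, so 132 × 0.02720 = 3.590 μSv/h.
Dose = rate × time = 3.590 μSv/h × 5.900 h = 21.18 μSv.

21.2 μSv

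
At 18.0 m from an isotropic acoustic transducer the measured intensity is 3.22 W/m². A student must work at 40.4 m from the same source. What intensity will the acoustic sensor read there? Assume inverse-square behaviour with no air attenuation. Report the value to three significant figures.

Using I₁d₁² = I₂d₂², scaling from 18.0 m to 40.4 m:
3.22 × (18.0/40.4)² = 3.22 × 0.1985 = 0.6392 W/m².

0.639 W/m²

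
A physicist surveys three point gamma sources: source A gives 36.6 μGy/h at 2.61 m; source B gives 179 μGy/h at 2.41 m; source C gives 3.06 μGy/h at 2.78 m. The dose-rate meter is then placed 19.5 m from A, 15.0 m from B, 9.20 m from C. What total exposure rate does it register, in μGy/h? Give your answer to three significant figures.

Each source contributes Iᵢ·(dᵢ/rᵢ)²; contributions add.
A: 36.6 × (2.61/19.5)² = 0.6557 μGy/h
B: 179 × (2.41/15.0)² = 4.621 μGy/h
C: 3.06 × (2.78/9.20)² = 0.2794 μGy/h
Total = 0.6557 + 4.621 + 0.2794 = 5.556 μGy/h.

5.56 μGy/h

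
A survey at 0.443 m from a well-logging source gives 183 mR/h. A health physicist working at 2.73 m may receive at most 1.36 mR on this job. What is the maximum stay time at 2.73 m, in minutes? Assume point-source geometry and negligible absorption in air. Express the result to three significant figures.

16.9 min

By the inverse-square law, rate at 2.73 m:
(0.443/2.73)² = 0.02633, so 183 × 0.02633 = 4.818 mR/h.
Stay time = 1.36 mR ÷ 4.818 mR/h = 0.2823 h = 16.94 min.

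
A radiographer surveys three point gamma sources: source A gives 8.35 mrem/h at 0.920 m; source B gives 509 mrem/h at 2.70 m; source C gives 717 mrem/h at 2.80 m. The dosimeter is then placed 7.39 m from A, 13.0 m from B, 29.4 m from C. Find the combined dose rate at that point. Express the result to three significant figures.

28.6 mrem/h

By superposition, sum each source's inverse-square contribution:
A: 8.35 × (0.920/7.39)² = 0.1294 mrem/h
B: 509 × (2.70/13.0)² = 21.96 mrem/h
C: 717 × (2.80/29.4)² = 6.503 mrem/h
Total = 0.1294 + 21.96 + 6.503 = 28.59 mrem/h.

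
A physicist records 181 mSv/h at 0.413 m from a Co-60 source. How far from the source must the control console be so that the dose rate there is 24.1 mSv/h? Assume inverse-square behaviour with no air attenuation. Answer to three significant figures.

Since intensity falls as 1/r², d₂ = d₁·√(I₁/I₂).
I₁/I₂ = 181/24.1 = 7.510, so d₂ = 0.413 × √7.510 = 1.132 m.

1.13 m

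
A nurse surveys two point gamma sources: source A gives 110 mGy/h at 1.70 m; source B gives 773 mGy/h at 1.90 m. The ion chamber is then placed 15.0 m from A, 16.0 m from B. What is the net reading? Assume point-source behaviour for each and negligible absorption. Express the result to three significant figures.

12.3 mGy/h

By superposition, sum each source's inverse-square contribution:
A: 110 × (1.70/15.0)² = 1.413 mGy/h
B: 773 × (1.90/16.0)² = 10.90 mGy/h
Total = 1.413 + 10.90 = 12.31 mGy/h.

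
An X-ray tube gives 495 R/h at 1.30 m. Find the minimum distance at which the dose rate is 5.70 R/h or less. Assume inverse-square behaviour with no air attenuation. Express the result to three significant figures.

12.1 m

Intensity scales as (d₁/d₂)², so d₂ = d₁·√(I₁/I₂).
I₁/I₂ = 495/5.70 = 86.84, so d₂ = 1.30 × √86.84 = 12.11 m.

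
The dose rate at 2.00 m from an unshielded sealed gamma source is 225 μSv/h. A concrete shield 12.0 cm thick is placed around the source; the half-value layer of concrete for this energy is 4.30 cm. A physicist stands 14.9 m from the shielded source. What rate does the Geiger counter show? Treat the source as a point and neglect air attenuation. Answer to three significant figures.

0.586 μSv/h

Distance alone: (2.00/14.9)² = 0.01802, so 225 × 0.01802 = 4.054 μSv/h.
Shield: 12.0/4.30 = 2.791 half-value layers → attenuation 2^(−2.791) = 0.1445.
Combined: 4.054 × 0.1445 = 0.5858 μSv/h.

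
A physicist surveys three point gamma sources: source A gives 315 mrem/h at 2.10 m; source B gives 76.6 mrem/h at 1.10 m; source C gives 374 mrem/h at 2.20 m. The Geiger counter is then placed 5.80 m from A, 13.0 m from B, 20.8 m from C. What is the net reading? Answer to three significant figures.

By superposition, sum each source's inverse-square contribution:
A: 315 × (2.10/5.80)² = 41.29 mrem/h
B: 76.6 × (1.10/13.0)² = 0.5484 mrem/h
C: 374 × (2.20/20.8)² = 4.184 mrem/h
Total = 41.29 + 0.5484 + 4.184 = 46.02 mrem/h.

46.0 mrem/h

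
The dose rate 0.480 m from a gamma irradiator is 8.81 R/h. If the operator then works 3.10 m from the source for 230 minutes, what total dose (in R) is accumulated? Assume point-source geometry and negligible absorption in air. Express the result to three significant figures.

0.810 R

Using I₁d₁² = I₂d₂², rate at 3.10 m:
8.81 × (0.480/3.10)² = 8.81 × 0.02398 = 0.2113 R/h.
Dose = rate × time = 0.2113 R/h × 3.833 h = 0.8099 R.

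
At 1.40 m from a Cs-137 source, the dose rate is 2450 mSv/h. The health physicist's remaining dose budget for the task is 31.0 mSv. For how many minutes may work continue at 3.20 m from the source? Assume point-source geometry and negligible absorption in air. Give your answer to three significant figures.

3.97 min

Using I₁d₁² = I₂d₂², rate at 3.20 m:
(1.40/3.20)² = 0.1914, so 2450 × 0.1914 = 468.9 mSv/h.
Stay time = 31.0 mSv ÷ 468.9 mSv/h = 0.06611 h = 3.967 min.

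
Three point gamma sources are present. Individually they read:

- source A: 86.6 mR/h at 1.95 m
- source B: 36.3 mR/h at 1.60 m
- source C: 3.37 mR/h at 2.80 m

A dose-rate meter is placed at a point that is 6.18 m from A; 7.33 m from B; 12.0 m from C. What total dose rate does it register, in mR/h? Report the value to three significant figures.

10.5 mR/h

Each source contributes Iᵢ·(dᵢ/rᵢ)²; contributions add.
A: 86.6 × (1.95/6.18)² = 8.622 mR/h
B: 36.3 × (1.60/7.33)² = 1.730 mR/h
C: 3.37 × (2.80/12.0)² = 0.1835 mR/h
Total = 8.622 + 1.730 + 0.1835 = 10.54 mR/h.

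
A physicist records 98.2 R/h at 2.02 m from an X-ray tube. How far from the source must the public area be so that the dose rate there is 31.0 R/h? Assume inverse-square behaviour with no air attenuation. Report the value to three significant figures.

Intensity scales as (d₁/d₂)², so d₂ = d₁·√(I₁/I₂).
I₁/I₂ = 98.2/31.0 = 3.168, so d₂ = 2.02 × √3.168 = 3.595 m.

3.60 m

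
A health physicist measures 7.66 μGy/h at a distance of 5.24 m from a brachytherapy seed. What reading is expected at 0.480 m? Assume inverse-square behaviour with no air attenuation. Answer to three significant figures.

913 μGy/h

Using I₁d₁² = I₂d₂², the rate at 0.480 m is
(5.24/0.480)² = 119.2, so 7.66 × 119.2 = 913.1 μGy/h.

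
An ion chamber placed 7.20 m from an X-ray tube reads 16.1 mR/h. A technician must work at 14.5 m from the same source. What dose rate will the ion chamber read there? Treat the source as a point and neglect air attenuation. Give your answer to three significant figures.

3.97 mR/h

Using I₁d₁² = I₂d₂², scaling from 7.20 m to 14.5 m:
(7.20/14.5)² = 0.2466, so 16.1 × 0.2466 = 3.970 mR/h.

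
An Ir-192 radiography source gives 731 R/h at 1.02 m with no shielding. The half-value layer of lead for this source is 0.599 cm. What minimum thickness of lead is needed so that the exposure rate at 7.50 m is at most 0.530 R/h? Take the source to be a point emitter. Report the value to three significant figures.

At 7.50 m, distance alone gives (1.02/7.50)² = 0.01850, so 731 × 0.01850 = 13.52 R/h.
Further attenuation needed: 13.52/0.530 = 25.51.
n = log₂(25.51) = 4.673 half-value layers.
Thickness = 4.673 × 0.599 cm = 2.799 cm.

2.80 cm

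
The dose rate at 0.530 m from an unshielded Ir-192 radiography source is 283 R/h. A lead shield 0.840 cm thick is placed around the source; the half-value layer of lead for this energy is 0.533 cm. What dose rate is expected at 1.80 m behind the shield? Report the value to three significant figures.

Distance alone: 283 × (0.530/1.80)² = 283 × 0.08670 = 24.54 R/h.
Shield: 0.840/0.533 = 1.576 half-value layers → attenuation 2^(−1.576) = 0.3354.
Combined: 24.54 × 0.3354 = 8.231 R/h.

8.23 R/h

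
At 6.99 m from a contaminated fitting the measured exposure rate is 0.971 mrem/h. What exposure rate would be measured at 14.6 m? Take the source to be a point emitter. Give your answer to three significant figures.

Using I₁d₁² = I₂d₂², scaling from 6.99 m to 14.6 m:
0.971 × (6.99/14.6)² = 0.971 × 0.2292 = 0.2226 mrem/h.

0.223 mrem/h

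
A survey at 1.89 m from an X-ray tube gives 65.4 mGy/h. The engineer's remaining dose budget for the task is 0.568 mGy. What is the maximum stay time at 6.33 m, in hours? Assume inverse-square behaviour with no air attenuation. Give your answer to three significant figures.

0.0974 h

Applying the 1/r² law, rate at 6.33 m:
(1.89/6.33)² = 0.08915, so 65.4 × 0.08915 = 5.830 mGy/h.
Stay time = 0.568 mGy ÷ 5.830 mGy/h = 0.09743 h.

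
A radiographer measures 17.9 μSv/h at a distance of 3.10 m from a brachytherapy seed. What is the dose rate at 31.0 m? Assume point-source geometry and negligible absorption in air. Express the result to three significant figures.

0.179 μSv/h

Intensity scales as (d₁/d₂)², so the rate at 31.0 m is
(3.10/31.0)² = 0.01000, so 17.9 × 0.01000 = 0.1790 μSv/h.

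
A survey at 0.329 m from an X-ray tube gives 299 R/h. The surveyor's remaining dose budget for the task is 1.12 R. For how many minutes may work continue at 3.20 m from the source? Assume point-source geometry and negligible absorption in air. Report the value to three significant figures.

Using I₁d₁² = I₂d₂², rate at 3.20 m:
299 × (0.329/3.20)² = 299 × 0.01057 = 3.160 R/h.
Stay time = 1.12 R ÷ 3.160 R/h = 0.3544 h = 21.26 min.

21.3 min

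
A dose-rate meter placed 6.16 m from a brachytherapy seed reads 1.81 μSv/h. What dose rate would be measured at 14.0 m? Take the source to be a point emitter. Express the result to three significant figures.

0.350 μSv/h

Applying the 1/r² law, scaling from 6.16 m to 14.0 m:
1.81 × (6.16/14.0)² = 1.81 × 0.1936 = 0.3504 μSv/h.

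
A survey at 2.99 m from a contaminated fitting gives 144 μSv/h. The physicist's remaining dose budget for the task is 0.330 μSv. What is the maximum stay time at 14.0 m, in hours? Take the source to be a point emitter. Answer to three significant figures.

0.0502 h

By the inverse-square law, rate at 14.0 m:
(2.99/14.0)² = 0.04561, so 144 × 0.04561 = 6.568 μSv/h.
Stay time = 0.330 μSv ÷ 6.568 μSv/h = 0.05024 h.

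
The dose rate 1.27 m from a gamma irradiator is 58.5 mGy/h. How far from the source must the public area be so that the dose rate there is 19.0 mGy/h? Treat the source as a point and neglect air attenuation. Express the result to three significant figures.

Applying the 1/r² law, d₂ = d₁·√(I₁/I₂).
I₁/I₂ = 58.5/19.0 = 3.079, so d₂ = 1.27 × √3.079 = 2.228 m.

2.23 m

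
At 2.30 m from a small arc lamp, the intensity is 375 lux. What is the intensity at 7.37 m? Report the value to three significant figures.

36.5 lux

Using I₁d₁² = I₂d₂², the rate at 7.37 m is
(2.30/7.37)² = 0.09739, so 375 × 0.09739 = 36.52 lux.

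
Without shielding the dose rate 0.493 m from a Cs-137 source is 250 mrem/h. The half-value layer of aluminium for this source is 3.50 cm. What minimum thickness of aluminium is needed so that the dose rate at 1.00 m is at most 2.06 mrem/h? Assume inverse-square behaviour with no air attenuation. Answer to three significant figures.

17.1 cm

At 1.00 m, distance alone gives (0.493/1.00)² = 0.2430, so 250 × 0.2430 = 60.75 mrem/h.
Further attenuation needed: 60.75/2.06 = 29.49.
n = log₂(29.49) = 4.882 half-value layers.
Thickness = 4.882 × 3.50 cm = 17.09 cm.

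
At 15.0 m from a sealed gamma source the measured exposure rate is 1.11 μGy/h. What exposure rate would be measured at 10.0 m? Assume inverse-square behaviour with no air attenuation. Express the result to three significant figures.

2.50 μGy/h

Using I₁d₁² = I₂d₂², scaling from 15.0 m to 10.0 m:
(15.0/10.0)² = 2.250, so 1.11 × 2.250 = 2.498 μGy/h.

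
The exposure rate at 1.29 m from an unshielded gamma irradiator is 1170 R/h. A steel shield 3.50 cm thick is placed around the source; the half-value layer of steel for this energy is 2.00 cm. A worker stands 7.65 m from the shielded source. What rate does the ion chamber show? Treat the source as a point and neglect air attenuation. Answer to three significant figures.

Distance alone: 1170 × (1.29/7.65)² = 1170 × 0.02844 = 33.27 R/h.
Shield: 3.50/2.00 = 1.750 half-value layers → attenuation 2^(−1.750) = 0.2973.
Combined: 33.27 × 0.2973 = 9.891 R/h.

9.89 R/h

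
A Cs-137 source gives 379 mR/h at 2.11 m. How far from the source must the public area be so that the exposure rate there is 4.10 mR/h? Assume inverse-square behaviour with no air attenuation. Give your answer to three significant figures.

20.3 m

Intensity scales as (d₁/d₂)², so d₂ = d₁·√(I₁/I₂).
I₁/I₂ = 379/4.10 = 92.44, so d₂ = 2.11 × √92.44 = 20.29 m.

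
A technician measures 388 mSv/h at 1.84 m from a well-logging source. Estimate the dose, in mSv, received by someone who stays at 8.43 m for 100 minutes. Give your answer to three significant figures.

30.8 mSv

Since intensity falls as 1/r², rate at 8.43 m:
388 × (1.84/8.43)² = 388 × 0.04764 = 18.48 mSv/h.
Dose = rate × time = 18.48 mSv/h × 1.667 h = 30.81 mSv.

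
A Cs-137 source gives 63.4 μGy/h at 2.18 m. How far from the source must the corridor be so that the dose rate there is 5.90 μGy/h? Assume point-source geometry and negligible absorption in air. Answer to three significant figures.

Using I₁d₁² = I₂d₂², d₂ = d₁·√(I₁/I₂).
I₁/I₂ = 63.4/5.90 = 10.75, so d₂ = 2.18 × √10.75 = 7.148 m.

7.15 m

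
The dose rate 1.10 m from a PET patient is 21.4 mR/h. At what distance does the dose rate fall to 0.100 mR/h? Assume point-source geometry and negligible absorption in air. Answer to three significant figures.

Using I₁d₁² = I₂d₂², d₂ = d₁·√(I₁/I₂).
I₁/I₂ = 21.4/0.100 = 214.0, so d₂ = 1.10 × √214.0 = 16.09 m.

16.1 m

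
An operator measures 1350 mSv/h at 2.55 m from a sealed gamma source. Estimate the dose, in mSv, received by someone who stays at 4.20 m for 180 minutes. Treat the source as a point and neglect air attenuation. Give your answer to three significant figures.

1490 mSv

Using I₁d₁² = I₂d₂², rate at 4.20 m:
1350 × (2.55/4.20)² = 1350 × 0.3686 = 497.6 mSv/h.
Dose = rate × time = 497.6 mSv/h × 3.000 h = 1493 mSv.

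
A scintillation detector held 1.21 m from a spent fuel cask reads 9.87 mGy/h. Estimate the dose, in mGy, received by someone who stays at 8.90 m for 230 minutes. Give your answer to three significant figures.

Since intensity falls as 1/r², rate at 8.90 m:
9.87 × (1.21/8.90)² = 9.87 × 0.01848 = 0.1824 mGy/h.
Dose = rate × time = 0.1824 mGy/h × 3.833 h = 0.6991 mGy.

0.699 mGy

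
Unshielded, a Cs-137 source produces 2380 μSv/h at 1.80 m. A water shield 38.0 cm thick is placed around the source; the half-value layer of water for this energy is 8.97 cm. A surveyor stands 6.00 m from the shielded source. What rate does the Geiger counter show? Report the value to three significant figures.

Distance alone: (1.80/6.00)² = 0.09000, so 2380 × 0.09000 = 214.2 μSv/h.
Shield: 38.0/8.97 = 4.236 half-value layers → attenuation 2^(−4.236) = 0.05307.
Combined: 214.2 × 0.05307 = 11.37 μSv/h.

11.4 μSv/h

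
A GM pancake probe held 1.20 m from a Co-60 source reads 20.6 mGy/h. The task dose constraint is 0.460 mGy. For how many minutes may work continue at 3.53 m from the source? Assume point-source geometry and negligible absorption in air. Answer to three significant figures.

By the inverse-square law, rate at 3.53 m:
20.6 × (1.20/3.53)² = 20.6 × 0.1156 = 2.381 mGy/h.
Stay time = 0.460 mGy ÷ 2.381 mGy/h = 0.1932 h = 11.59 min.

11.6 min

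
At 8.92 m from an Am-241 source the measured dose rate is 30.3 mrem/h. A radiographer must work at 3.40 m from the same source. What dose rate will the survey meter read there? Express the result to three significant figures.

209 mrem/h

By the inverse-square law, scaling from 8.92 m to 3.40 m:
30.3 × (8.92/3.40)² = 30.3 × 6.883 = 208.6 mrem/h.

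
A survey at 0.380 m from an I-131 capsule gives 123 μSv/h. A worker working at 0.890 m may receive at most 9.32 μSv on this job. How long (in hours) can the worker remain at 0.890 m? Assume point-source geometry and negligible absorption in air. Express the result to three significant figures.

0.416 h

Using I₁d₁² = I₂d₂², rate at 0.890 m:
123 × (0.380/0.890)² = 123 × 0.1823 = 22.42 μSv/h.
Stay time = 9.32 μSv ÷ 22.42 μSv/h = 0.4157 h.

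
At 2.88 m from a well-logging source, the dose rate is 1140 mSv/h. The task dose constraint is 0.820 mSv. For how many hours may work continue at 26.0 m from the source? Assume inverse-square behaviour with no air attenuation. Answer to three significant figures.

Intensity scales as (d₁/d₂)², so rate at 26.0 m:
1140 × (2.88/26.0)² = 1140 × 0.01227 = 13.99 mSv/h.
Stay time = 0.820 mSv ÷ 13.99 mSv/h = 0.05861 h.

0.0586 h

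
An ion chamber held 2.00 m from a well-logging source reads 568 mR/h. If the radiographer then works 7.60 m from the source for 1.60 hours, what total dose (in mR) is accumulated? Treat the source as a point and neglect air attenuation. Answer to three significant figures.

62.9 mR

Using I₁d₁² = I₂d₂², rate at 7.60 m:
(2.00/7.60)² = 0.06925, so 568 × 0.06925 = 39.33 mR/h.
Dose = rate × time = 39.33 mR/h × 1.600 h = 62.93 mR.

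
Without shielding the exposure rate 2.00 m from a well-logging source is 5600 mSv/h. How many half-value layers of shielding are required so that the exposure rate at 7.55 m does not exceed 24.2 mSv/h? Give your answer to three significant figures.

4.02 half-value layers

At 7.55 m, distance alone gives 5600 × (2.00/7.55)² = 5600 × 0.07017 = 393.0 mSv/h.
Further attenuation needed: 393.0/24.2 = 16.24.
n = log₂(16.24) = 4.021 half-value layers.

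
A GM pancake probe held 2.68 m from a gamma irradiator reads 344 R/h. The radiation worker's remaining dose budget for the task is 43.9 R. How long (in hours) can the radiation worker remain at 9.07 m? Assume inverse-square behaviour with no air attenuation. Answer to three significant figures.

Applying the 1/r² law, rate at 9.07 m:
344 × (2.68/9.07)² = 344 × 0.08731 = 30.03 R/h.
Stay time = 43.9 R ÷ 30.03 R/h = 1.462 h.

1.46 h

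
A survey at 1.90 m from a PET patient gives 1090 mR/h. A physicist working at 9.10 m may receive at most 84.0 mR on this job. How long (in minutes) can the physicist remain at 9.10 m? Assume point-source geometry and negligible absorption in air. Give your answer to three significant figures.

Since intensity falls as 1/r², rate at 9.10 m:
1090 × (1.90/9.10)² = 1090 × 0.04359 = 47.51 mR/h.
Stay time = 84.0 mR ÷ 47.51 mR/h = 1.768 h = 106.1 min.

106 min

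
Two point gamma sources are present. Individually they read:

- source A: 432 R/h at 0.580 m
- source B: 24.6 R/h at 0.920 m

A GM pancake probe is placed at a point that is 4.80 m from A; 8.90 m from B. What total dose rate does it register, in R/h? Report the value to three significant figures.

6.57 R/h

Each source contributes Iᵢ·(dᵢ/rᵢ)²; contributions add.
A: 432 × (0.580/4.80)² = 6.308 R/h
B: 24.6 × (0.920/8.90)² = 0.2629 R/h
Total = 6.308 + 0.2629 = 6.571 R/h.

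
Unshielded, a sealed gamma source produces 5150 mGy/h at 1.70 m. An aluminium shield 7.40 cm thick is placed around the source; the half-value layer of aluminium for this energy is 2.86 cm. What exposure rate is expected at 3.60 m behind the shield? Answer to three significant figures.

Distance alone: 5150 × (1.70/3.60)² = 5150 × 0.2230 = 1148 mGy/h.
Shield: 7.40/2.86 = 2.587 half-value layers → attenuation 2^(−2.587) = 0.1664.
Combined: 1148 × 0.1664 = 191.0 mGy/h.

191 mGy/h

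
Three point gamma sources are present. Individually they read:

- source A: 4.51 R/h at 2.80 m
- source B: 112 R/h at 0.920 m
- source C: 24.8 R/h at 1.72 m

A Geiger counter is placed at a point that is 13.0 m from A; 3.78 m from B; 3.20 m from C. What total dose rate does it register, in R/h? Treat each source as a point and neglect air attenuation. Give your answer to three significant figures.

Each source contributes Iᵢ·(dᵢ/rᵢ)²; contributions add.
A: 4.51 × (2.80/13.0)² = 0.2092 R/h
B: 112 × (0.920/3.78)² = 6.635 R/h
C: 24.8 × (1.72/3.20)² = 7.165 R/h
Total = 0.2092 + 6.635 + 7.165 = 14.01 R/h.

14.0 R/h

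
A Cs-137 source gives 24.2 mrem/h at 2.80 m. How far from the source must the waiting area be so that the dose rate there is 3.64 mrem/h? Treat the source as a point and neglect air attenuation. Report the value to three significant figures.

Applying the 1/r² law, d₂ = d₁·√(I₁/I₂).
I₁/I₂ = 24.2/3.64 = 6.648, so d₂ = 2.80 × √6.648 = 7.219 m.

7.22 m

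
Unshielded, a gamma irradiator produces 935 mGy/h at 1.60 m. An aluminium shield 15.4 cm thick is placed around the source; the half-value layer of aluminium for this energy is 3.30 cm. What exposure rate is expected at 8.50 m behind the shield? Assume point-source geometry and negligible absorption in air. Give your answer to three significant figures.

Distance alone: (1.60/8.50)² = 0.03543, so 935 × 0.03543 = 33.13 mGy/h.
Shield: 15.4/3.30 = 4.667 half-value layers → attenuation 2^(−4.667) = 0.03936.
Combined: 33.13 × 0.03936 = 1.304 mGy/h.

1.30 mGy/h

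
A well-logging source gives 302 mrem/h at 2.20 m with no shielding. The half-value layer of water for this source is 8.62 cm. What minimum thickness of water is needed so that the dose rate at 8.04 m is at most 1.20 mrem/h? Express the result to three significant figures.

36.5 cm

At 8.04 m, distance alone gives 302 × (2.20/8.04)² = 302 × 0.07487 = 22.61 mrem/h.
Further attenuation needed: 22.61/1.20 = 18.84.
n = log₂(18.84) = 4.236 half-value layers.
Thickness = 4.236 × 8.62 cm = 36.51 cm.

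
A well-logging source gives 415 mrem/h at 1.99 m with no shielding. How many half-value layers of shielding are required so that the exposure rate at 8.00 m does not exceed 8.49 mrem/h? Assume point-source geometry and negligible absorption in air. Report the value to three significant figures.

1.60 half-value layers

At 8.00 m, distance alone gives (1.99/8.00)² = 0.06188, so 415 × 0.06188 = 25.68 mrem/h.
Further attenuation needed: 25.68/8.49 = 3.025.
n = log₂(3.025) = 1.597 half-value layers.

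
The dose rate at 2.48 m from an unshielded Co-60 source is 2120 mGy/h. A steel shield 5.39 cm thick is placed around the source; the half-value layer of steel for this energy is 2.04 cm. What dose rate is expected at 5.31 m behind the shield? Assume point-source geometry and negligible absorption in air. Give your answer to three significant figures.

74.1 mGy/h

Distance alone: 2120 × (2.48/5.31)² = 2120 × 0.2181 = 462.4 mGy/h.
Shield: 5.39/2.04 = 2.642 half-value layers → attenuation 2^(−2.642) = 0.1602.
Combined: 462.4 × 0.1602 = 74.08 mGy/h.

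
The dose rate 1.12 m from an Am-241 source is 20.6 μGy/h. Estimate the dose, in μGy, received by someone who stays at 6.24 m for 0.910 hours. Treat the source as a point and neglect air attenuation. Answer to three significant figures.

0.604 μGy

Intensity scales as (d₁/d₂)², so rate at 6.24 m:
(1.12/6.24)² = 0.03222, so 20.6 × 0.03222 = 0.6637 μGy/h.
Dose = rate × time = 0.6637 μGy/h × 0.9100 h = 0.6040 μGy.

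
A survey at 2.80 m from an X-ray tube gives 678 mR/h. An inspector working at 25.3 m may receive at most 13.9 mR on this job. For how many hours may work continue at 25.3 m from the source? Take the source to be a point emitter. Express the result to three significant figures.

1.67 h

Intensity scales as (d₁/d₂)², so rate at 25.3 m:
678 × (2.80/25.3)² = 678 × 0.01225 = 8.306 mR/h.
Stay time = 13.9 mR ÷ 8.306 mR/h = 1.673 h.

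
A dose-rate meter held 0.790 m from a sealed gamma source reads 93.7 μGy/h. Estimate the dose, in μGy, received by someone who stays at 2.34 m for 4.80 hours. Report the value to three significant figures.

Applying the 1/r² law, rate at 2.34 m:
(0.790/2.34)² = 0.1140, so 93.7 × 0.1140 = 10.68 μGy/h.
Dose = rate × time = 10.68 μGy/h × 4.800 h = 51.26 μGy.

51.3 μGy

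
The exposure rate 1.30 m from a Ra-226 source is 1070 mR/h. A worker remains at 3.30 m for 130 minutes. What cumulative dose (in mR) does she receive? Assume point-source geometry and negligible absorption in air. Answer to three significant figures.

360 mR

Intensity scales as (d₁/d₂)², so rate at 3.30 m:
1070 × (1.30/3.30)² = 1070 × 0.1552 = 166.1 mR/h.
Dose = rate × time = 166.1 mR/h × 2.167 h = 359.9 mR.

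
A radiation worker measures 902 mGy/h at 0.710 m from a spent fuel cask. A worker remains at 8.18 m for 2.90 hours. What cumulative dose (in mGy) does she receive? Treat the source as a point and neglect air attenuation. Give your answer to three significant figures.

19.7 mGy

Using I₁d₁² = I₂d₂², rate at 8.18 m:
902 × (0.710/8.18)² = 902 × 0.007534 = 6.796 mGy/h.
Dose = rate × time = 6.796 mGy/h × 2.900 h = 19.71 mGy.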